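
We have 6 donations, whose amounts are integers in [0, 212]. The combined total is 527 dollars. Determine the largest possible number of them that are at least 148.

With k values at 148 or above and the rest at least 0, the sum is at least 0 + 148k.
Since the sum is 527, we need 148k ≤ 527, i.e. k ≤ 3.
k = 3 is achieved by 3 values at 148 and 3 at 0, total 444; add 83 to one value (staying below 148) to reach 527.

3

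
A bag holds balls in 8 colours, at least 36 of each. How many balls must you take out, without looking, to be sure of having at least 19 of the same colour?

You could draw 18 of every colour without reaching 19 of any — 144 in all.
One more forces 19 of some colour, so 144 + 1 = 145.

145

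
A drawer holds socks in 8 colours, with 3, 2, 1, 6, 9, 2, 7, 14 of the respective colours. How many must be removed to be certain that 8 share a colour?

In the worst case you take as many as possible of each colour without reaching 8: 3 + 2 + 1 + 6 + 7 + 2 + 7 + 7 = 35.
The next one must give 8 of some colour, so 35 + 1 = 36.

36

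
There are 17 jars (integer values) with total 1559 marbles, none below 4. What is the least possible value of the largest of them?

92

If every one of the 17 were at most 91, the total would be at most 17 × 91 = 1547 < 1559.
Equality holds with 12 values of 92 and 5 values of 91.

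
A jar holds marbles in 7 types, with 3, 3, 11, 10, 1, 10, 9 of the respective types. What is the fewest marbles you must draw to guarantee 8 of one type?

36

In the worst case you take as many as possible of each type without reaching 8: 3 + 3 + 7 + 7 + 1 + 7 + 7 = 35.
The next one must give 8 of some type, so 35 + 1 = 36.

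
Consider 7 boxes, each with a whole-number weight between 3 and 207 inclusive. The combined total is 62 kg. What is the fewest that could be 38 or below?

If only k of them are at most 38, the other 7 − k are at least 39, so the total is at least (7 − k)·39 + k·3.
This is ≤ 62, so (7 − k)·39 + 3k ≤ 62, which gives k ≥ 6.
Exactly 6 works: 6 values at 3 and 1 at 39 total 57; raise one of the low values by 5 (still ≤ 38) to hit 62.

6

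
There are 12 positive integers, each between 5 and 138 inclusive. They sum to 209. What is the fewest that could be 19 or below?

Each value above 19 is at least 20, contributing at least 20 − 5 = 15 above the floor 5.
The sum exceeds the floor total 60 by 149, so at most ⌊149/15⌋ = 9 exceed 19, and at least 3 are ≤ 19.
Exactly 3 works: 3 values at 5 and 9 at 20 total 195; raise one of the low values by 14 (still ≤ 19) to hit 209.

3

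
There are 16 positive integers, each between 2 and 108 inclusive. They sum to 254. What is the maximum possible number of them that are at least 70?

If k of the values are ≥ 70, the total is ≥ 70k + 2(16 − k).
Setting 70k + 2(16 − k) ≤ 254 gives 68k ≤ 222, so k ≤ 3.
k = 3 is achieved by 3 values at 70 and 13 at 2, total 236; add 18 to one value (staying below 70) to reach 254.

3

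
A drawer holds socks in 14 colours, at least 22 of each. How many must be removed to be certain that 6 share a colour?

71

In the worst case you draw 5 of each of the 14 colours: 14 × 5 = 70.
One more forces 6 of some colour, so 70 + 1 = 71.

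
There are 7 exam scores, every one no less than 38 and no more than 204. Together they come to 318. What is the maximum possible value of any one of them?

Maximizing one value means minimizing the remaining 6.
The other 6 contribute at least 6 × 38 = 228, leaving at most 318 − 228 = 90.
Since 90 ≤ 204, this is achievable: one at 90 and 6 at 38.

90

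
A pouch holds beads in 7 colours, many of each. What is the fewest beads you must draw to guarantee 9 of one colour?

In the worst case you draw 8 of each of the 7 colours: 7 × 8 = 56.
One more forces 9 of some colour, so 56 + 1 = 57.

57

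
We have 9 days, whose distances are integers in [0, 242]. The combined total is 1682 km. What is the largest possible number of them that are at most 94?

Each value at 94 or below falls at least 242 − 94 = 148 short of the ceiling 242.
The ceiling total is 9 × 242 = 2178, and we need 1682, so at most ⌊(2178 − 1682)/148⌋ = 3 can be that low.
k = 3 is achieved by 3 values at 94 and 6 at 242, total 1734; lower one of the 242's by 52 (still > 94) to reach 1682.

3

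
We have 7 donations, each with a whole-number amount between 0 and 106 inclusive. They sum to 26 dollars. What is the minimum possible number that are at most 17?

Each value above 17 is at least 18, contributing at least 18 − 0 = 18 above the floor 0.
The sum exceeds the floor total 0 by 26, so at most ⌊26/18⌋ = 1 exceed 17, and at least 6 are ≤ 17.
Exactly 6 works: 6 values at 0 and 1 at 18 total 18; raise one of the low values by 8 (still ≤ 17) to hit 26.

6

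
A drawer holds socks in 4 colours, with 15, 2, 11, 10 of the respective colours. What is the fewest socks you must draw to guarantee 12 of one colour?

35

In the worst case you take as many as possible of each colour without reaching 12: 11 + 2 + 11 + 10 = 34.
The next one must give 12 of some colour, so 34 + 1 = 35.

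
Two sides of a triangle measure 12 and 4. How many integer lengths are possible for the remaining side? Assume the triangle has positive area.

7

The triangle inequality gives |12 − 4| < c < 12 + 4, i.e. 8 < c < 16.
So c can be any integer from 9 to 15: 7 values.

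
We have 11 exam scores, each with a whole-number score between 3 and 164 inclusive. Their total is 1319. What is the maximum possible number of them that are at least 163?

With k values at 163 or above and the rest at least 3, the sum is at least 33 + 160k.
Since the sum is 1319, we need 160k ≤ 1286, i.e. k ≤ 8.
k = 8 is achieved by 8 values at 163 and 3 at 3, total 1313; add 6 to one value (staying below 163) to reach 1319.

8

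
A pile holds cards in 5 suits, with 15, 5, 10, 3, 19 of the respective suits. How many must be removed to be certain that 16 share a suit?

49

In the worst case you take as many as possible of each suit without reaching 16: 15 + 5 + 10 + 3 + 15 = 48.
The next one must give 16 of some suit, so 48 + 1 = 49.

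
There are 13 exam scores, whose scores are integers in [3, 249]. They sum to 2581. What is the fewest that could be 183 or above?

4

Each value short of 183 is at most 182, costing at least 249 − 182 = 67 against the maximum total of 3237.
We can afford to lose at most 3237 − 2581 = 656, so at most ⌊656/67⌋ = 9 fall short, and at least 4 are ≥ 183.
Exactly 4 works: 4 values at 249 and 9 at 182 total 2634; lower one of the high values by 53 (still ≥ 183) to hit 2581.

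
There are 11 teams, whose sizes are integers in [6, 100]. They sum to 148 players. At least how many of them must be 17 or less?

Let j be the number exceeding 17. Then the total is ≥ 18·j + 6·(11 − j) = 66 + 12j.
So 12j ≤ 82 and j ≤ 6; hence at least 11 − 6 = 5 are ≤ 17.
Exactly 5 works: 5 values at 6 and 6 at 18 total 138; raise one of the low values by 10 (still ≤ 17) to hit 148.

5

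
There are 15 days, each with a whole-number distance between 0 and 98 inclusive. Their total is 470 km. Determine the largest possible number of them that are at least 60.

7

Suppose k of them are at least 60. Those contribute at least 60 each and the other 15 − k at least 0 each.
So the total is at least 60k + 0(15 − k) = 0 + 60k. This must be ≤ 470, giving k ≤ 7.
k = 7 is achieved by 7 values at 60 and 8 at 0, total 420; add 50 to one value (staying below 60) to reach 470.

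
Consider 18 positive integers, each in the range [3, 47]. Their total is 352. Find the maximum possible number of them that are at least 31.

10

With k values at 31 or above and the rest at least 3, the sum is at least 54 + 28k.
Since the sum is 352, we need 28k ≤ 298, i.e. k ≤ 10.
k = 10 is achieved by 10 values at 31 and 8 at 3, total 334; add 18 to one value (staying below 31) to reach 352.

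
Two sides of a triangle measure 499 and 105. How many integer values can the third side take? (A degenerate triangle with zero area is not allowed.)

209

The triangle inequality gives |499 − 105| < c < 499 + 105, i.e. 394 < c < 604.
So c can be any integer from 395 to 603: 209 values.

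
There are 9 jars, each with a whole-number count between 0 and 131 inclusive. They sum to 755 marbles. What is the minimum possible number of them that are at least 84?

1

Each value short of 84 is at most 83, costing at least 131 − 83 = 48 against the maximum total of 1179.
We can afford to lose at most 1179 − 755 = 424, so at most ⌊424/48⌋ = 8 fall short, and at least 1 are ≥ 84.
Exactly 1 works: 1 value at 131 and 8 at 83 total 795; lower one of the high values by 40 (still ≥ 84) to hit 755.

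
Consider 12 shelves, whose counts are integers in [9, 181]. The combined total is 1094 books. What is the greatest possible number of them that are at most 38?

Suppose k of them are at most 38. Those contribute at most 38 each and the rest at most 181 each.
So the total is at most 38k + 181(12 − k) = 2172 − 143k. This must still be ≥ 1094, so k ≤ 7.
k = 7 is achieved by 7 values at 38 and 5 at 181, total 1171; lower one of the 181's by 77 (still > 38) to reach 1094.

7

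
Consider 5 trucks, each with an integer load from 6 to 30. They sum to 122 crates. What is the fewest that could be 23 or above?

Each value short of 23 is at most 22, costing at least 30 − 22 = 8 against the maximum total of 150.
We can afford to lose at most 150 − 122 = 28, so at most ⌊28/8⌋ = 3 fall short, and at least 2 are ≥ 23.
Exactly 2 works: 2 values at 30 and 3 at 22 total 126; lower one of the high values by 4 (still ≥ 23) to hit 122.

2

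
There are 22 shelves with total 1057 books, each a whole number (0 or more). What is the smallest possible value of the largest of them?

Some value must be at least ⌈1057/22⌉ = 49, since 22 × 48 = 1056 < 1057.
Achievable: 1 of them at 49 and 21 at 48 total 1057.

49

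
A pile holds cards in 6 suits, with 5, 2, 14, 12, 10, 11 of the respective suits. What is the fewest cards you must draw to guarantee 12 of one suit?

In the worst case you take as many as possible of each suit without reaching 12: 5 + 2 + 11 + 11 + 10 + 11 = 50.
The next one must give 12 of some suit, so 50 + 1 = 51.

51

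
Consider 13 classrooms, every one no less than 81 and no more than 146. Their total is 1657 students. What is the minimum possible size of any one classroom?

81

To make one classroom as small as possible, make the other 12 as large as possible.
The other 12 can take up 12 × 146 = 1752 ≥ 1657 − 81, so one classroom can sit at its floor of 81.
Achievable: one at 81 and the other 12 totalling 1576, which fits since 12 × 81 ≤ 1576 ≤ 12 × 146.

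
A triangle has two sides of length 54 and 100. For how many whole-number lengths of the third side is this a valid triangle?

107

The triangle inequality gives |54 − 100| < c < 54 + 100, i.e. 46 < c < 154.
So c can be any integer from 47 to 153: 107 values.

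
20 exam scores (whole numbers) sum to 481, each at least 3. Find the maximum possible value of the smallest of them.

24

The average is 481/20 < 25, so some value is ≤ 24.
Equality holds with 19 values of 24 and 1 value of 25.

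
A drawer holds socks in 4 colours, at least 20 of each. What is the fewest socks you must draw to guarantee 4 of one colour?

13

You could draw 3 of every colour without reaching 4 of any — 12 in all.
One more forces 4 of some colour, so 12 + 1 = 13.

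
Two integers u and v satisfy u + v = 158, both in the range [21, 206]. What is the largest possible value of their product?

6241

With u + v fixed, uv peaks when the two are closest together.
Taking u = 79 and v = 79 (both in [21, 206]) gives uv = 6241.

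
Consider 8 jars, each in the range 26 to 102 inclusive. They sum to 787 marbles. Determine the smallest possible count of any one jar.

73

To make one jar as small as possible, make the other 7 as large as possible.
The other 7 contribute at most 7 × 102 = 714, leaving at least 787 − 714 = 73.
Since 73 ≥ 26, this is achievable: one at 73 and 7 at 102.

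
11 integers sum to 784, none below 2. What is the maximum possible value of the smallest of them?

71

If every one of the 11 were at least 72, the total would be at least 11 × 72 = 792 > 784.
Equality holds with 8 values of 71 and 3 values of 72.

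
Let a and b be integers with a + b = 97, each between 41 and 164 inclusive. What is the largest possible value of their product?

2352

ab = a(97 − a) is maximized when a is as near 97/2 as the bounds allow.
Taking a = 48 and b = 49 (both in [41, 164]) gives ab = 2352.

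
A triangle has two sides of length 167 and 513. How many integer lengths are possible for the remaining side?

333

The triangle inequality gives |167 − 513| < c < 167 + 513, i.e. 346 < c < 680.
So c can be any integer from 347 to 679: 333 values.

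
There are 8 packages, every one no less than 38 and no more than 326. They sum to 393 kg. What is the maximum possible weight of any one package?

Maximizing one value means minimizing the remaining 7.
The other 7 contribute at least 7 × 38 = 266, leaving at most 393 − 266 = 127.
Since 127 ≤ 326, this is achievable: one at 127 and 7 at 38.

127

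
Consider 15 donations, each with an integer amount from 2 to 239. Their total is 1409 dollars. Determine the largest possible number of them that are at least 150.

9

Suppose k of them are at least 150. Those contribute at least 150 each and the other 15 − k at least 2 each.
So the total is at least 150k + 2(15 − k) = 30 + 148k. This must be ≤ 1409, giving k ≤ 9.
k = 9 is achieved by 9 values at 150 and 6 at 2, total 1362; add 47 to one value (staying below 150) to reach 1409.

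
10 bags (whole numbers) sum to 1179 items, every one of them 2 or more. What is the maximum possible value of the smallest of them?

117

The 10 values sum to 1179, so their minimum is at most ⌊1179/10⌋ = 117.
Equality holds with 1 value of 117 and 9 values of 118.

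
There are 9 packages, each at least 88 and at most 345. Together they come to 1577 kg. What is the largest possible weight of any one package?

345

To make one package as large as possible, make the other 8 as small as possible.
The other 8 contribute at least 8 × 88 = 704, leaving at most 1577 − 704 = 873.
But each package is capped at 345, so the maximum is 345.
Achievable: one at 345 and the other 8 totalling 1232, which fits since 8 × 88 ≤ 1232 ≤ 8 × 345.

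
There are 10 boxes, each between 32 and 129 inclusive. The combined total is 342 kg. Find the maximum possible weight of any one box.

54

To make one box as large as possible, make the other 9 as small as possible.
The other 9 contribute at least 9 × 32 = 288, leaving at most 342 − 288 = 54.
Since 54 ≤ 129, this is achievable: one at 54 and 9 at 32.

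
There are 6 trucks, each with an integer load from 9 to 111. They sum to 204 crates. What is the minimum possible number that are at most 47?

3

Each value above 47 is at least 48, contributing at least 48 − 9 = 39 above the floor 9.
The sum exceeds the floor total 54 by 150, so at most ⌊150/39⌋ = 3 exceed 47, and at least 3 are ≤ 47.
Exactly 3 works: 3 values at 9 and 3 at 48 total 171; raise one of the low values by 33 (still ≤ 47) to hit 204.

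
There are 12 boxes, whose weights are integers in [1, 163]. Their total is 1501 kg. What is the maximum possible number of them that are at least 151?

9

With k values at 151 or above and the rest at least 1, the sum is at least 12 + 150k.
Since the sum is 1501, we need 150k ≤ 1489, i.e. k ≤ 9.
k = 9 is achieved by 9 values at 151 and 3 at 1, total 1362; add 139 to one value (staying below 151) to reach 1501.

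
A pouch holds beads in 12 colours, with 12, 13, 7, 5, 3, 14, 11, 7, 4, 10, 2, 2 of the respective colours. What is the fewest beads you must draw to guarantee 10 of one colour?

76

In the worst case you take as many as possible of each colour without reaching 10: 9 + 9 + 7 + 5 + 3 + 9 + 9 + 7 + 4 + 9 + 2 + 2 = 75.
The next one must give 10 of some colour, so 75 + 1 = 76.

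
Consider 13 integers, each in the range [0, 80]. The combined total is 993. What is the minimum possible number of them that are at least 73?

8

Suppose at most 13 − j of them reach 73; then j values are ≤ 72 and the rest ≤ 80.
The total is then ≤ 72·j + 80·(13 − j) = 1040 − 8j. For this to be ≥ 993 we need j ≤ 5, so at least 13 − 5 = 8 must reach 73.
Exactly 8 works: 8 values at 80 and 5 at 72 total 1000; lower one of the high values by 7 (still ≥ 73) to hit 993.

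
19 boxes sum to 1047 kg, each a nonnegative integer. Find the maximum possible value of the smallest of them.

The 19 values sum to 1047, so their minimum is at most ⌊1047/19⌋ = 55.
Achievable: 17 of them at 55 and 2 at 56 total 1047.

55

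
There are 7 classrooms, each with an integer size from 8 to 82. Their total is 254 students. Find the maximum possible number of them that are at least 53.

Suppose k of them are at least 53. Those contribute at least 53 each and the other 7 − k at least 8 each.
So the total is at least 53k + 8(7 − k) = 56 + 45k. This must be ≤ 254, giving k ≤ 4.
k = 4 is achieved by 4 values at 53 and 3 at 8, total 236; add 18 to one value (staying below 53) to reach 254.

4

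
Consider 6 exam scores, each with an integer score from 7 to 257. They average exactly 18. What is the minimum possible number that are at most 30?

The total is 6 × 18 = 108.
Each value above 30 is at least 31, contributing at least 31 − 7 = 24 above the floor 7.
The sum exceeds the floor total 42 by 66, so at most ⌊66/24⌋ = 2 exceed 30, and at least 4 are ≤ 30.
Exactly 4 works: 4 values at 7 and 2 at 31 total 90; raise one of the low values by 18 (still ≤ 30) to hit 108.

4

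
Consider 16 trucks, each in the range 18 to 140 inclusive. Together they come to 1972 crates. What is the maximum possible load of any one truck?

140

Maximizing one value means minimizing the remaining 15.
The other 15 contribute at least 15 × 18 = 270, leaving at most 1972 − 270 = 1702.
But each truck is capped at 140, so the maximum is 140.
Achievable: one at 140 and the other 15 totalling 1832, which fits since 15 × 18 ≤ 1832 ≤ 15 × 140.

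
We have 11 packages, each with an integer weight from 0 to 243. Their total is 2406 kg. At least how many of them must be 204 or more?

5

If only k of them are at least 204, the other 11 − k are at most 203, so the total is at most k·243 + (11 − k)·203.
This must reach 2406, so k·243 + (11 − k)·203 ≥ 2406, giving k ≥ 5.
Exactly 5 works: 5 values at 243 and 6 at 203 total 2433; lower one of the high values by 27 (still ≥ 204) to hit 2406.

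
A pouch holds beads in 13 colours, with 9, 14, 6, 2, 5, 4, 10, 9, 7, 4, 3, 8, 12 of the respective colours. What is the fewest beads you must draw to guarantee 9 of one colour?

In the worst case you take as many as possible of each colour without reaching 9: 8 + 8 + 6 + 2 + 5 + 4 + 8 + 8 + 7 + 4 + 3 + 8 + 8 = 79.
The next one must give 9 of some colour, so 79 + 1 = 80.

80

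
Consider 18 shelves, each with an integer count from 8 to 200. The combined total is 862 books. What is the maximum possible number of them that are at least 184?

4

With k values at 184 or above and the rest at least 8, the sum is at least 144 + 176k.
Since the sum is 862, we need 176k ≤ 718, i.e. k ≤ 4.
k = 4 is achieved by 4 values at 184 and 14 at 8, total 848; add 14 to one value (staying below 184) to reach 862.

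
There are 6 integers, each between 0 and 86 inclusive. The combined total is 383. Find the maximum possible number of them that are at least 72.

Suppose k of them are at least 72. Those contribute at least 72 each and the other 6 − k at least 0 each.
So the total is at least 72k + 0(6 − k) = 0 + 72k. This must be ≤ 383, giving k ≤ 5.
k = 5 is achieved by 5 values at 72 and 1 at 0, total 360; add 23 to one value (staying below 72) to reach 383.

5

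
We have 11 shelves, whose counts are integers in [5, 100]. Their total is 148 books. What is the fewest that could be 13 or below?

1

Let j be the number exceeding 13. Then the total is ≥ 14·j + 5·(11 − j) = 55 + 9j.
So 9j ≤ 93 and j ≤ 10; hence at least 11 − 10 = 1 are ≤ 13.
Exactly 1 works: 1 value at 5 and 10 at 14 total 145; raise one of the low values by 3 (still ≤ 13) to hit 148.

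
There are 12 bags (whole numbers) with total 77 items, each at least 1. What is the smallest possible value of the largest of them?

The 12 values sum to 77, so their maximum is at least ⌈77/12⌉ = 7.
Equality holds with 5 values of 7 and 7 values of 6.

7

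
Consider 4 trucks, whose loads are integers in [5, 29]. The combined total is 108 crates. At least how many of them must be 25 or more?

3

Suppose at most 4 − j of them reach 25; then j values are ≤ 24 and the rest ≤ 29.
The total is then ≤ 24·j + 29·(4 − j) = 116 − 5j. For this to be ≥ 108 we need j ≤ 1, so at least 4 − 1 = 3 must reach 25.
Exactly 3 works: 3 values at 29 and 1 at 24 total 111; lower one of the high values by 3 (still ≥ 25) to hit 108.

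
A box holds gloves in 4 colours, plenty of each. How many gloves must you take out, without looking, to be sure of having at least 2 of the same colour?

5

You could draw 1 of every colour without reaching 2 of any — 4 in all.
One more forces 2 of some colour, so 4 + 1 = 5.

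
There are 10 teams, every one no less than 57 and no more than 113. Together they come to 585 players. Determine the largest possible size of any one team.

72

To make one team as large as possible, make the other 9 as small as possible.
The other 9 contribute at least 9 × 57 = 513, leaving at most 585 − 513 = 72.
Since 72 ≤ 113, this is achievable: one at 72 and 9 at 57.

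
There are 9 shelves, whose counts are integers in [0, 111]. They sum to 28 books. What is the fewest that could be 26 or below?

8

Each value above 26 is at least 27, contributing at least 27 − 0 = 27 above the floor 0.
The sum exceeds the floor total 0 by 28, so at most ⌊28/27⌋ = 1 exceed 26, and at least 8 are ≤ 26.
Exactly 8 works: 8 values at 0 and 1 at 27 total 27; raise one of the low values by 1 (still ≤ 26) to hit 28.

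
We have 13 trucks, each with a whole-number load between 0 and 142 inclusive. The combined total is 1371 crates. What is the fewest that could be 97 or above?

3

Each value short of 97 is at most 96, costing at least 142 − 96 = 46 against the maximum total of 1846.
We can afford to lose at most 1846 − 1371 = 475, so at most ⌊475/46⌋ = 10 fall short, and at least 3 are ≥ 97.
Exactly 3 works: 3 values at 142 and 10 at 96 total 1386; lower one of the high values by 15 (still ≥ 97) to hit 1371.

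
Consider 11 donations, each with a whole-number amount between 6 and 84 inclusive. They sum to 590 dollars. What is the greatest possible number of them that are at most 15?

4

Suppose k of them are at most 15. Those contribute at most 15 each and the rest at most 84 each.
So the total is at most 15k + 84(11 − k) = 924 − 69k. This must still be ≥ 590, so k ≤ 4.
k = 4 is achieved by 4 values at 15 and 7 at 84, total 648; lower one of the 84's by 58 (still > 15) to reach 590.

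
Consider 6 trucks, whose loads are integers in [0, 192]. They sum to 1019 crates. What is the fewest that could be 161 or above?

Suppose at most 6 − j of them reach 161; then j values are ≤ 160 and the rest ≤ 192.
The total is then ≤ 160·j + 192·(6 − j) = 1152 − 32j. For this to be ≥ 1019 we need j ≤ 4, so at least 6 − 4 = 2 must reach 161.
Exactly 2 works: 2 values at 192 and 4 at 160 total 1024; lower one of the high values by 5 (still ≥ 161) to hit 1019.

2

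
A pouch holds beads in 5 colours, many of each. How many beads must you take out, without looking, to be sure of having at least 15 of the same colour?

You could draw 14 of every colour without reaching 15 of any — 70 in all.
One more forces 15 of some colour, so 70 + 1 = 71.

71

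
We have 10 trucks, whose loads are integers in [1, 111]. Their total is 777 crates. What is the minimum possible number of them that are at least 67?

Each value short of 67 is at most 66, costing at least 111 − 66 = 45 against the maximum total of 1110.
We can afford to lose at most 1110 − 777 = 333, so at most ⌊333/45⌋ = 7 fall short, and at least 3 are ≥ 67.
Exactly 3 works: 3 values at 111 and 7 at 66 total 795; lower one of the high values by 18 (still ≥ 67) to hit 777.

3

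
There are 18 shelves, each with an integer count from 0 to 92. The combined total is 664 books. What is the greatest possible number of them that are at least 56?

11

If k of the values are ≥ 56, the total is ≥ 56k + 0(18 − k).
Setting 56k + 0(18 − k) ≤ 664 gives 56k ≤ 664, so k ≤ 11.
k = 11 is achieved by 11 values at 56 and 7 at 0, total 616; add 48 to one value (staying below 56) to reach 664.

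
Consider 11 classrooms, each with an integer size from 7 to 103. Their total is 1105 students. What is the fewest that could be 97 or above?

7

If only k of them are at least 97, the other 11 − k are at most 96, so the total is at most k·103 + (11 − k)·96.
This must reach 1105, so k·103 + (11 − k)·96 ≥ 1105, giving k ≥ 7.
Exactly 7 works: 7 values at 103 and 4 at 96 total 1105.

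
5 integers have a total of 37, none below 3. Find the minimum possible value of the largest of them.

Some value must be at least ⌈37/5⌉ = 8, since 5 × 7 = 35 < 37.
Equality holds with 2 values of 8 and 3 values of 7.

8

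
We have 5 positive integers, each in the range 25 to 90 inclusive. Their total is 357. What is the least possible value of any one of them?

To make one integer as small as possible, make the other 4 as large as possible.
The other 4 can take up 4 × 90 = 360 ≥ 357 − 25, so one integer can sit at its floor of 25.
Achievable: one at 25 and the other 4 totalling 332, which fits since 4 × 25 ≤ 332 ≤ 4 × 90.

25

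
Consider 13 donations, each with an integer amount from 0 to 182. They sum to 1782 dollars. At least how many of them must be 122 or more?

4

If only k of them are at least 122, the other 13 − k are at most 121, so the total is at most k·182 + (13 − k)·121.
This must reach 1782, so k·182 + (13 − k)·121 ≥ 1782, giving k ≥ 4.
Exactly 4 works: 4 values at 182 and 9 at 121 total 1817; lower one of the high values by 35 (still ≥ 122) to hit 1782.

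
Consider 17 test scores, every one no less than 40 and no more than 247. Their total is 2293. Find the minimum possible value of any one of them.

40

To make one score as small as possible, make the other 16 as large as possible.
The other 16 can take up 16 × 247 = 3952 ≥ 2293 − 40, so one score can sit at its floor of 40.
Achievable: one at 40 and the other 16 totalling 2253, which fits since 16 × 40 ≤ 2253 ≤ 16 × 247.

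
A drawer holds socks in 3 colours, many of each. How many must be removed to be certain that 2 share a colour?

4

In the worst case you draw 1 of each of the 3 colours: 3 × 1 = 3.
One more forces 2 of some colour, so 3 + 1 = 4.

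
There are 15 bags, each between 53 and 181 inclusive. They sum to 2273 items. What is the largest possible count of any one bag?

To make one bag as large as possible, make the other 14 as small as possible.
The other 14 contribute at least 14 × 53 = 742, leaving at most 2273 − 742 = 1531.
But each bag is capped at 181, so the maximum is 181.
Achievable: one at 181 and the other 14 totalling 2092, which fits since 14 × 53 ≤ 2092 ≤ 14 × 181.

181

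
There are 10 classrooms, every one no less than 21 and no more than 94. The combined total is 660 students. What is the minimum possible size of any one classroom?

Minimizing one value means maximizing the remaining 9.
The other 9 can take up 9 × 94 = 846 ≥ 660 − 21, so one classroom can sit at its floor of 21.
Achievable: one at 21 and the other 9 totalling 639, which fits since 9 × 21 ≤ 639 ≤ 9 × 94.

21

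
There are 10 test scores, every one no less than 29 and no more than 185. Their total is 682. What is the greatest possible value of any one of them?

185

To make one score as large as possible, make the other 9 as small as possible.
The other 9 contribute at least 9 × 29 = 261, leaving at most 682 − 261 = 421.
But each score is capped at 185, so the maximum is 185.
Achievable: one at 185 and the other 9 totalling 497, which fits since 9 × 29 ≤ 497 ≤ 9 × 185.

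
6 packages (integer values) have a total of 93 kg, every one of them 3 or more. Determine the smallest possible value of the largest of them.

Some value must be at least ⌈93/6⌉ = 16, since 6 × 15 = 90 < 93.
Achievable: 3 of them at 16 and 3 at 15 total 93.

16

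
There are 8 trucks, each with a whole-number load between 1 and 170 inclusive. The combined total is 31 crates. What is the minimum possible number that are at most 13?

If only k of them are at most 13, the other 8 − k are at least 14, so the total is at least (8 − k)·14 + k·1.
This is ≤ 31, so (8 − k)·14 + 1k ≤ 31, which gives k ≥ 7.
Exactly 7 works: 7 values at 1 and 1 at 14 total 21; raise one of the low values by 10 (still ≤ 13) to hit 31.

7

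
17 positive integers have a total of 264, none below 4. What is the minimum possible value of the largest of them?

16

If every one of the 17 were at most 15, the total would be at most 17 × 15 = 255 < 264.
Equality holds with 9 values of 16 and 8 values of 15.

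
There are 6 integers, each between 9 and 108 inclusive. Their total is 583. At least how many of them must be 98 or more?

1

Suppose at most 6 − j of them reach 98; then j values are ≤ 97 and the rest ≤ 108.
The total is then ≤ 97·j + 108·(6 − j) = 648 − 11j. For this to be ≥ 583 we need j ≤ 5, so at least 6 − 5 = 1 must reach 98.
Exactly 1 works: 1 value at 108 and 5 at 97 total 593; lower one of the high values by 10 (still ≥ 98) to hit 583.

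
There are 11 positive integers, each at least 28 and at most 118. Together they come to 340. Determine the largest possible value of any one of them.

60

Maximizing one value means minimizing the remaining 10.
The other 10 contribute at least 10 × 28 = 280, leaving at most 340 − 280 = 60.
Since 60 ≤ 118, this is achievable: one at 60 and 10 at 28.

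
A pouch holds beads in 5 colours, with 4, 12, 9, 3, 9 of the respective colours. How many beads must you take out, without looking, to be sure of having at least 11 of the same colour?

In the worst case you take as many as possible of each colour without reaching 11: 4 + 10 + 9 + 3 + 9 = 35.
The next one must give 11 of some colour, so 35 + 1 = 36.

36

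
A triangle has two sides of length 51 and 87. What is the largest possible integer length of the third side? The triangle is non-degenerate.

137

The third side must be less than 51 + 87 = 138.
The largest integer below 138 is 137.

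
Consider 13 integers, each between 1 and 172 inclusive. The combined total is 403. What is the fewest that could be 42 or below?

If only k of them are at most 42, the other 13 − k are at least 43, so the total is at least (13 − k)·43 + k·1.
This is ≤ 403, so (13 − k)·43 + 1k ≤ 403, which gives k ≥ 4.
Exactly 4 works: 4 values at 1 and 9 at 43 total 391; raise one of the low values by 12 (still ≤ 42) to hit 403.

4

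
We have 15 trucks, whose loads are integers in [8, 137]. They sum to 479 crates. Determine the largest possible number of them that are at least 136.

If k of the values are ≥ 136, the total is ≥ 136k + 8(15 − k).
Setting 136k + 8(15 − k) ≤ 479 gives 128k ≤ 359, so k ≤ 2.
k = 2 is achieved by 2 values at 136 and 13 at 8, total 376; add 103 to one value (staying below 136) to reach 479.

2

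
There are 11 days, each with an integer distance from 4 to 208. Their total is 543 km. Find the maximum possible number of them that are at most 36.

Suppose k of them are at most 36. Those contribute at most 36 each and the rest at most 208 each.
So the total is at most 36k + 208(11 − k) = 2288 − 172k. This must still be ≥ 543, so k ≤ 10.
k = 10 is achieved by 10 values at 36 and 1 at 208, total 568; lower one of the 208's by 25 (still > 36) to reach 543.

10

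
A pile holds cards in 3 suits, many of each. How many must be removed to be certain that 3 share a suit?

You could draw 2 of every suit without reaching 3 of any — 6 in all.
One more forces 3 of some suit, so 6 + 1 = 7.

7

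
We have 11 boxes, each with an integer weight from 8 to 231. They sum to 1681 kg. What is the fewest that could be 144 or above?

2

If only k of them are at least 144, the other 11 − k are at most 143, so the total is at most k·231 + (11 − k)·143.
This must reach 1681, so k·231 + (11 − k)·143 ≥ 1681, giving k ≥ 2.
Exactly 2 works: 2 values at 231 and 9 at 143 total 1749; lower one of the high values by 68 (still ≥ 144) to hit 1681.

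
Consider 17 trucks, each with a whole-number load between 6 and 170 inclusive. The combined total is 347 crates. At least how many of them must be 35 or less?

9

Let j be the number exceeding 35. Then the total is ≥ 36·j + 6·(17 − j) = 102 + 30j.
So 30j ≤ 245 and j ≤ 8; hence at least 17 − 8 = 9 are ≤ 35.
Exactly 9 works: 9 values at 6 and 8 at 36 total 342; raise one of the low values by 5 (still ≤ 35) to hit 347.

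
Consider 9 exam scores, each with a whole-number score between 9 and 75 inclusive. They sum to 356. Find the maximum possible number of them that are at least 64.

5

If k of the values are ≥ 64, the total is ≥ 64k + 9(9 − k).
Setting 64k + 9(9 − k) ≤ 356 gives 55k ≤ 275, so k ≤ 5.
k = 5 is achieved by 5 values at 64 and 4 at 9, total 356.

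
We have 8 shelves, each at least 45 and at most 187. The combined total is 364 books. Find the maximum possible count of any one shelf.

Maximizing one value means minimizing the remaining 7.
The other 7 contribute at least 7 × 45 = 315, leaving at most 364 − 315 = 49.
Since 49 ≤ 187, this is achievable: one at 49 and 7 at 45.

49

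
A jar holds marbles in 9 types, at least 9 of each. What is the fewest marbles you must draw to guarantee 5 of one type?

You could draw 4 of every type without reaching 5 of any — 36 in all.
One more forces 5 of some type, so 36 + 1 = 37.

37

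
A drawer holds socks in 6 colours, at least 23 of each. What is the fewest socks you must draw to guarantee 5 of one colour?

In the worst case you draw 4 of each of the 6 colours: 6 × 4 = 24.
One more forces 5 of some colour, so 24 + 1 = 25.

25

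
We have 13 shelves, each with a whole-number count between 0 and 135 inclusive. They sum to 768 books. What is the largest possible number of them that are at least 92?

Suppose k of them are at least 92. Those contribute at least 92 each and the other 13 − k at least 0 each.
So the total is at least 92k + 0(13 − k) = 0 + 92k. This must be ≤ 768, giving k ≤ 8.
k = 8 is achieved by 8 values at 92 and 5 at 0, total 736; add 32 to one value (staying below 92) to reach 768.

8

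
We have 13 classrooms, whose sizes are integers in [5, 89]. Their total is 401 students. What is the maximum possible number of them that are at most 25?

Suppose k of them are at most 25. Those contribute at most 25 each and the rest at most 89 each.
So the total is at most 25k + 89(13 − k) = 1157 − 64k. This must still be ≥ 401, so k ≤ 11.
k = 11 is achieved by 11 values at 25 and 2 at 89, total 453; lower one of the 89's by 52 (still > 25) to reach 401.

11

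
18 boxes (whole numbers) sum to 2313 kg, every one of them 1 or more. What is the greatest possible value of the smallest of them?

If every one of the 18 were at least 129, the total would be at least 18 × 129 = 2322 > 2313.
Taking 9 copies of 128 and 9 copies of 129 gives exactly 2313, so 128 is attained.

128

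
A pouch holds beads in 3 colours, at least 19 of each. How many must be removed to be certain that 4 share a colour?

10

In the worst case you draw 3 of each of the 3 colours: 3 × 3 = 9.
One more forces 4 of some colour, so 9 + 1 = 10.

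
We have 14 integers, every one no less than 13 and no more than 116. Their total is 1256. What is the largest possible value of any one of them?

To make one integer as large as possible, make the other 13 as small as possible.
The other 13 contribute at least 13 × 13 = 169, leaving at most 1256 − 169 = 1087.
But each integer is capped at 116, so the maximum is 116.
Achievable: one at 116 and the other 13 totalling 1140, which fits since 13 × 13 ≤ 1140 ≤ 13 × 116.

116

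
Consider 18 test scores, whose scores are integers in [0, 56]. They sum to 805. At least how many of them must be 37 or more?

8

Each value short of 37 is at most 36, costing at least 56 − 36 = 20 against the maximum total of 1008.
We can afford to lose at most 1008 − 805 = 203, so at most ⌊203/20⌋ = 10 fall short, and at least 8 are ≥ 37.
Exactly 8 works: 8 values at 56 and 10 at 36 total 808; lower one of the high values by 3 (still ≥ 37) to hit 805.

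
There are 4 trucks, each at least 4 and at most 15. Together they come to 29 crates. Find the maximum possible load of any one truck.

Maximizing one value means minimizing the remaining 3.
The other 3 contribute at least 3 × 4 = 12, leaving at most 29 − 12 = 17.
But each truck is capped at 15, so the maximum is 15.
Achievable: one at 15 and the other 3 totalling 14, which fits since 3 × 4 ≤ 14 ≤ 3 × 15.

15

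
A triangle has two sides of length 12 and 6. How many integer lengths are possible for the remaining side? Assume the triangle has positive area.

11

The triangle inequality gives |12 − 6| < c < 12 + 6, i.e. 6 < c < 18.
So c can be any integer from 7 to 17: 11 values.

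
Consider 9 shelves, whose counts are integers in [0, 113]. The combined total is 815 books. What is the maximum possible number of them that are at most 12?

2

Suppose k of them are at most 12. Those contribute at most 12 each and the rest at most 113 each.
So the total is at most 12k + 113(9 − k) = 1017 − 101k. This must still be ≥ 815, so k ≤ 2.
k = 2 is achieved by 2 values at 12 and 7 at 113, total 815.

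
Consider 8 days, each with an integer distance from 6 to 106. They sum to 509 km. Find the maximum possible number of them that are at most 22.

Each value at 22 or below falls at least 106 − 22 = 84 short of the ceiling 106.
The ceiling total is 8 × 106 = 848, and we need 509, so at most ⌊(848 − 509)/84⌋ = 4 can be that low.
k = 4 is achieved by 4 values at 22 and 4 at 106, total 512; lower one of the 106's by 3 (still > 22) to reach 509.

4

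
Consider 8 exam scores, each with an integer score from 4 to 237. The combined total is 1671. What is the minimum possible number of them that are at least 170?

Each value short of 170 is at most 169, costing at least 237 − 169 = 68 against the maximum total of 1896.
We can afford to lose at most 1896 − 1671 = 225, so at most ⌊225/68⌋ = 3 fall short, and at least 5 are ≥ 170.
Exactly 5 works: 5 values at 237 and 3 at 169 total 1692; lower one of the high values by 21 (still ≥ 170) to hit 1671.

5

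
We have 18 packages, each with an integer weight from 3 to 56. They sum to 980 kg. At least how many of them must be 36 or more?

Each value short of 36 is at most 35, costing at least 56 − 35 = 21 against the maximum total of 1008.
We can afford to lose at most 1008 − 980 = 28, so at most ⌊28/21⌋ = 1 fall short, and at least 17 are ≥ 36.
Exactly 17 works: 17 values at 56 and 1 at 35 total 987; lower one of the high values by 7 (still ≥ 36) to hit 980.

17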